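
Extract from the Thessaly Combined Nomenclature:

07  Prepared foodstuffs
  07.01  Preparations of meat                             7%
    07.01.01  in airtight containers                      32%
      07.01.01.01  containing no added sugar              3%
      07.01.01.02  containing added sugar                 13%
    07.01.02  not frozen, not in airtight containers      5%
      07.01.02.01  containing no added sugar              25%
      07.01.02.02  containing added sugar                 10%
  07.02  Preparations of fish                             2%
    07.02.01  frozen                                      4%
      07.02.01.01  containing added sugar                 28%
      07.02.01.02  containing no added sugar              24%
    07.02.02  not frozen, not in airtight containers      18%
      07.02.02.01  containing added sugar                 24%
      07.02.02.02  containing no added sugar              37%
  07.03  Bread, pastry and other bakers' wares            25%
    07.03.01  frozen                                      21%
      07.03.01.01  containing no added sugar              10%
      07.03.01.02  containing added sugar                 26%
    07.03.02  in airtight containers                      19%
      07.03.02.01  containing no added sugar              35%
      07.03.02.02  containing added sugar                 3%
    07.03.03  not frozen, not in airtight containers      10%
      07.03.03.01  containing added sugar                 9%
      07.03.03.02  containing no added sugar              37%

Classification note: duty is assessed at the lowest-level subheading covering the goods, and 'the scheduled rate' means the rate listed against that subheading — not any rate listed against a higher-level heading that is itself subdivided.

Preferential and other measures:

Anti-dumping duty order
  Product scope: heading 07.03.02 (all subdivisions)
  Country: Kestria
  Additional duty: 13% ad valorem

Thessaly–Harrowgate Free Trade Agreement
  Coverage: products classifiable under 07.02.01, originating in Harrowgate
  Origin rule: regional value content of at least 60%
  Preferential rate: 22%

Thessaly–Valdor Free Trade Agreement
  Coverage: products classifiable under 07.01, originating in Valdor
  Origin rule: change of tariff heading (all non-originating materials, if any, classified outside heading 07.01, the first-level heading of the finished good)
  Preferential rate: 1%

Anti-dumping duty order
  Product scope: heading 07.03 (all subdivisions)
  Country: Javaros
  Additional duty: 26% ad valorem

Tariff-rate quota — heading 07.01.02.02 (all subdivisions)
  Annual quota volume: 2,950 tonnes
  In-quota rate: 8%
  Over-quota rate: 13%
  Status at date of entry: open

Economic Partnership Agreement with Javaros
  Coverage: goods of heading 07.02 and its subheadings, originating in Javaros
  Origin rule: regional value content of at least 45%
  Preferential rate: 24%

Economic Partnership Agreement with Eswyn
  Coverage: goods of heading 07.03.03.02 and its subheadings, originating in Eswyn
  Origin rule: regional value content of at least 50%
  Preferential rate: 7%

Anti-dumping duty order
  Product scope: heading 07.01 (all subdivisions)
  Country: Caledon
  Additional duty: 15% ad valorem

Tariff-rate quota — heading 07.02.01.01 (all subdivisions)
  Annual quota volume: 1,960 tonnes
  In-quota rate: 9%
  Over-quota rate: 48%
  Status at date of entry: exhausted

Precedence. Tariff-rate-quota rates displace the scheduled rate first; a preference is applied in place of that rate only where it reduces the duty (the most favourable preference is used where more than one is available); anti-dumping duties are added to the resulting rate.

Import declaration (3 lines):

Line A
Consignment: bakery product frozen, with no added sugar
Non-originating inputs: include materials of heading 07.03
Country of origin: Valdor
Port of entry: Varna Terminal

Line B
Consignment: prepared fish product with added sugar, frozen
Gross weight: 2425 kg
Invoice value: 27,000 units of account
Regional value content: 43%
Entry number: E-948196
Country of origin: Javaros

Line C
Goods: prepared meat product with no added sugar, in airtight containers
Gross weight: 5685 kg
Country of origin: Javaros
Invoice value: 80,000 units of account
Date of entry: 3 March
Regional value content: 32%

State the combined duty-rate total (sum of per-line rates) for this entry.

61%

Line A: bakery product → 07.03; frozen → 07.03.01; with no added sugar → 07.03.01.01. Scheduled 10%. Valdor agreement on 07.01: 07.03.01.01 not covered. → 10%.
Line B: prepared fish product → 07.02; frozen → 07.02.01; with added sugar → 07.02.01.01. Scheduled 28%. quota on 07.02.01.01 exhausted → over-quota 48%; Javaros agreement on 07.02: RVC < 45%. → 48%.
Line C: prepared meat product → 07.01; in airtight containers → 07.01.01; with no added sugar → 07.01.01.01. Scheduled 3%. Javaros agreement on 07.02: 07.01.01.01 not covered. → 3%.
Sum: 10% + 48% + 3% = 61%.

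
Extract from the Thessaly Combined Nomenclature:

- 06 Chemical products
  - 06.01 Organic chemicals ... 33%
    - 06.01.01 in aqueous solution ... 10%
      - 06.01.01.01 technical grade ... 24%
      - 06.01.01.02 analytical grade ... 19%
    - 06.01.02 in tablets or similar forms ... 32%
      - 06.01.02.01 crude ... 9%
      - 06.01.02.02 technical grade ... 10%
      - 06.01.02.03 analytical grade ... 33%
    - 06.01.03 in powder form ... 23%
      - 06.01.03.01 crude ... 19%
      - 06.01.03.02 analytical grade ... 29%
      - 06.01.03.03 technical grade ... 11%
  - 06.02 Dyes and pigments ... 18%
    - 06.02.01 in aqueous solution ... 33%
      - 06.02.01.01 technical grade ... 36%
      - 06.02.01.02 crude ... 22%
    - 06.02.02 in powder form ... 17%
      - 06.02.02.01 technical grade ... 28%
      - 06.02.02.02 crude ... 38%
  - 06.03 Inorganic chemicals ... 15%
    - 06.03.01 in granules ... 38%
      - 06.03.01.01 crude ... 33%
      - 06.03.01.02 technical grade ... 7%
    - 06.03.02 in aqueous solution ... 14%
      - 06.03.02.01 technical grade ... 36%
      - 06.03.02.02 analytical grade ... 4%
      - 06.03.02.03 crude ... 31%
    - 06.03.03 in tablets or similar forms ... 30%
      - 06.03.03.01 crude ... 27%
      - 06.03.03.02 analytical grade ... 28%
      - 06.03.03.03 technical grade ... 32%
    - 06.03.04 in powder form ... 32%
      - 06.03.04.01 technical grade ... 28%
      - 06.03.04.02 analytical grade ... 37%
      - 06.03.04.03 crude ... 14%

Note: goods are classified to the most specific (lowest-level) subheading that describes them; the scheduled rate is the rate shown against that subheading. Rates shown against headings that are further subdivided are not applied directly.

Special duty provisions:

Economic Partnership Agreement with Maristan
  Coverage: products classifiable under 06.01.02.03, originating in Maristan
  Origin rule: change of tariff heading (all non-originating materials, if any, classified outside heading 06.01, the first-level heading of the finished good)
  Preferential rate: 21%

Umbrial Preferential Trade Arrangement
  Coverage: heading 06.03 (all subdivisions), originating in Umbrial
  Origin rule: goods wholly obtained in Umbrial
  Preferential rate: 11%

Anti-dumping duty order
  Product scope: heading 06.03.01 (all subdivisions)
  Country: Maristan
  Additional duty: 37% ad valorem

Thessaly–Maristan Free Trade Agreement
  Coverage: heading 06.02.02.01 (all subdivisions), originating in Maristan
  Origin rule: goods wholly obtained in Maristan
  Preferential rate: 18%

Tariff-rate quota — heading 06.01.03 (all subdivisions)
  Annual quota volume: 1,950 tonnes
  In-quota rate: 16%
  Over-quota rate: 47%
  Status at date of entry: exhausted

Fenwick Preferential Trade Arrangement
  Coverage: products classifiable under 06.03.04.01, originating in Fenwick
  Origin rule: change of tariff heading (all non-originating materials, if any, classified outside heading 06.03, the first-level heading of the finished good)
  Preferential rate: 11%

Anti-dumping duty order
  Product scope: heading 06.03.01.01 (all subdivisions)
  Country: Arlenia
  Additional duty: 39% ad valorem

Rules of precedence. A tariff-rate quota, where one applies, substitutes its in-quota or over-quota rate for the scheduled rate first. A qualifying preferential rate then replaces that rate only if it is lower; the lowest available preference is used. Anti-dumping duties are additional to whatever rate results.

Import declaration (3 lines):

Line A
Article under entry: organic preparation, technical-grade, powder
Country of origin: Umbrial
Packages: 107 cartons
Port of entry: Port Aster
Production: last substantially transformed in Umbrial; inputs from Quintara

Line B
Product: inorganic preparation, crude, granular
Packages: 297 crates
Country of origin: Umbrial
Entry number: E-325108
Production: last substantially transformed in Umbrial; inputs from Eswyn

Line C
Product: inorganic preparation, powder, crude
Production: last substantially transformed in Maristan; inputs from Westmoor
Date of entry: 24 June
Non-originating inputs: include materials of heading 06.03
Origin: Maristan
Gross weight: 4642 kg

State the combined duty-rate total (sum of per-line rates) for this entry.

Line A: organic → 06.01; powder → 06.01.03; technical-grade → 06.01.03.03. Scheduled 11%. quota on 06.01.03 exhausted → over-quota 47%; Umbrial agreement on 06.03: 06.01.03.03 not covered. → 47%.
Line B: inorganic → 06.03; granular → 06.03.01; crude → 06.03.01.01. Scheduled 33%. Umbrial agreement on 06.03: not wholly obtained. → 33%.
Line C: inorganic → 06.03; powder → 06.03.04; crude → 06.03.04.03. Scheduled 14%. Maristan agreement on 06.01.02.03: 06.03.04.03 not covered; Maristan agreement on 06.02.02.01: 06.03.04.03 not covered. → 14%.
Sum: 47% + 33% + 14% = 94%.

94%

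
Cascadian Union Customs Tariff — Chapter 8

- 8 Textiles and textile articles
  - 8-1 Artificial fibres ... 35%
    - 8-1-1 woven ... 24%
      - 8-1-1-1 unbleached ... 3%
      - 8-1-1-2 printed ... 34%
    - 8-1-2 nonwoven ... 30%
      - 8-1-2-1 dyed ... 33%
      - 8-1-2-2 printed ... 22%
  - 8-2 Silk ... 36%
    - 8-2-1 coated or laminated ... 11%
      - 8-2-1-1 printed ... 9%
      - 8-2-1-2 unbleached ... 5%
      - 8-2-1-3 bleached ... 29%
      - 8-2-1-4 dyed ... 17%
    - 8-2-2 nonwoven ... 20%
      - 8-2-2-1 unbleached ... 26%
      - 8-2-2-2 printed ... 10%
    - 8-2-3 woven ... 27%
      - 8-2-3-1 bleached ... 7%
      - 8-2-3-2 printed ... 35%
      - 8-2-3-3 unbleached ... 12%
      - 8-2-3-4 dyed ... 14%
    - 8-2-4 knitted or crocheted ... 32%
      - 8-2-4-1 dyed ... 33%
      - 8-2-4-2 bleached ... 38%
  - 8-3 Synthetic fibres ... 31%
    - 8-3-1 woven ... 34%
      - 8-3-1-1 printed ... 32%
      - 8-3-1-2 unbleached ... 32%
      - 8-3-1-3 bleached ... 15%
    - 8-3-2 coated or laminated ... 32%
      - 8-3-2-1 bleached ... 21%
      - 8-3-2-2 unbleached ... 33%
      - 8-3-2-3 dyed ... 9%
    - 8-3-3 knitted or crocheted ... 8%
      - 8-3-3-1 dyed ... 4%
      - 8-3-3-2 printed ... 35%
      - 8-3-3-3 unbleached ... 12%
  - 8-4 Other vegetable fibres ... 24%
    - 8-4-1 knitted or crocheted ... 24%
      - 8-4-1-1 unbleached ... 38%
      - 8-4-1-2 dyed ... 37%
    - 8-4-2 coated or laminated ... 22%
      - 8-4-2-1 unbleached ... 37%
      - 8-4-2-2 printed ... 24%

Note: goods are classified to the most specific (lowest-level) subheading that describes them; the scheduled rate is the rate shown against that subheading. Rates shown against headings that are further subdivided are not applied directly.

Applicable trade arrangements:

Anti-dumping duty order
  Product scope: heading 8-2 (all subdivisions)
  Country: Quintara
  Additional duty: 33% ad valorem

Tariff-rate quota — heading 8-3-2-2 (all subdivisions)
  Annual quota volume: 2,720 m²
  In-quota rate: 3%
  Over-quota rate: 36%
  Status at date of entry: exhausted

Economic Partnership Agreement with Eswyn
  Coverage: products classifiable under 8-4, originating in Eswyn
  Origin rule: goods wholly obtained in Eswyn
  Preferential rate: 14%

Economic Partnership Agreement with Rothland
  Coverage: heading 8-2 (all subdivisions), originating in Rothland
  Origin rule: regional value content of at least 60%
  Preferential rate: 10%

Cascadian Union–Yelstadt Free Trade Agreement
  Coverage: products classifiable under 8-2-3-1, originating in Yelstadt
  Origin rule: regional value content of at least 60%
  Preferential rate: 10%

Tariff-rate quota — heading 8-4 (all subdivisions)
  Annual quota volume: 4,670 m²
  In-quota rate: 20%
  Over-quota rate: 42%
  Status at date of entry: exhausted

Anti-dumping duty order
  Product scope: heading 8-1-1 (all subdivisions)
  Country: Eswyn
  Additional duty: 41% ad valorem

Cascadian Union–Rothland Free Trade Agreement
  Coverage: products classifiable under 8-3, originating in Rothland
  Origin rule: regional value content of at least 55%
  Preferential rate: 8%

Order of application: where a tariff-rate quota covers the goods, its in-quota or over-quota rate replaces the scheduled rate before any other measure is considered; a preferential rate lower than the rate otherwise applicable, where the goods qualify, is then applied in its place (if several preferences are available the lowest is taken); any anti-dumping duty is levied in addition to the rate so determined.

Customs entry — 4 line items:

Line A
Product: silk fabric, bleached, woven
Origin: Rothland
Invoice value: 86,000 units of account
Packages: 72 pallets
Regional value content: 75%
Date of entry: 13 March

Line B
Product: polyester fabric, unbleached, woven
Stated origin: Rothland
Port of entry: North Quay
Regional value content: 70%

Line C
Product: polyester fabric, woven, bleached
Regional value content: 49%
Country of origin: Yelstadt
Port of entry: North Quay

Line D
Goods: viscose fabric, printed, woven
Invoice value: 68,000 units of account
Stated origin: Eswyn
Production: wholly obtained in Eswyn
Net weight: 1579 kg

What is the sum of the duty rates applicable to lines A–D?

105%

Line A: silk → 8-2; woven → 8-2-3; bleached → 8-2-3-1. Scheduled 7%. Rothland agreement on 8-2: RVC ≥ 60% → 10% available; Rothland agreement on 8-3: 8-2-3-1 not covered; preference 10% not lower than 7% → no reduction. → 7%.
Line B: polyester → 8-3; woven → 8-3-1; unbleached → 8-3-1-2. Scheduled 32%. Rothland agreement on 8-2: 8-3-1-2 not covered; Rothland agreement on 8-3: RVC ≥ 55% → 8% available; preferential 8%. → 8%.
Line C: polyester → 8-3; woven → 8-3-1; bleached → 8-3-1-3. Scheduled 15%. Yelstadt agreement on 8-2-3-1: 8-3-1-3 not covered. → 15%.
Line D: viscose → 8-1; woven → 8-1-1; printed → 8-1-1-2. Scheduled 34%. Eswyn agreement on 8-4: 8-1-1-2 not covered; anti-dumping (Eswyn, 8-1-1): +41%; total 34% + 41% = 75%. → 75%.
Sum: 7% + 8% + 15% + 75% = 105%.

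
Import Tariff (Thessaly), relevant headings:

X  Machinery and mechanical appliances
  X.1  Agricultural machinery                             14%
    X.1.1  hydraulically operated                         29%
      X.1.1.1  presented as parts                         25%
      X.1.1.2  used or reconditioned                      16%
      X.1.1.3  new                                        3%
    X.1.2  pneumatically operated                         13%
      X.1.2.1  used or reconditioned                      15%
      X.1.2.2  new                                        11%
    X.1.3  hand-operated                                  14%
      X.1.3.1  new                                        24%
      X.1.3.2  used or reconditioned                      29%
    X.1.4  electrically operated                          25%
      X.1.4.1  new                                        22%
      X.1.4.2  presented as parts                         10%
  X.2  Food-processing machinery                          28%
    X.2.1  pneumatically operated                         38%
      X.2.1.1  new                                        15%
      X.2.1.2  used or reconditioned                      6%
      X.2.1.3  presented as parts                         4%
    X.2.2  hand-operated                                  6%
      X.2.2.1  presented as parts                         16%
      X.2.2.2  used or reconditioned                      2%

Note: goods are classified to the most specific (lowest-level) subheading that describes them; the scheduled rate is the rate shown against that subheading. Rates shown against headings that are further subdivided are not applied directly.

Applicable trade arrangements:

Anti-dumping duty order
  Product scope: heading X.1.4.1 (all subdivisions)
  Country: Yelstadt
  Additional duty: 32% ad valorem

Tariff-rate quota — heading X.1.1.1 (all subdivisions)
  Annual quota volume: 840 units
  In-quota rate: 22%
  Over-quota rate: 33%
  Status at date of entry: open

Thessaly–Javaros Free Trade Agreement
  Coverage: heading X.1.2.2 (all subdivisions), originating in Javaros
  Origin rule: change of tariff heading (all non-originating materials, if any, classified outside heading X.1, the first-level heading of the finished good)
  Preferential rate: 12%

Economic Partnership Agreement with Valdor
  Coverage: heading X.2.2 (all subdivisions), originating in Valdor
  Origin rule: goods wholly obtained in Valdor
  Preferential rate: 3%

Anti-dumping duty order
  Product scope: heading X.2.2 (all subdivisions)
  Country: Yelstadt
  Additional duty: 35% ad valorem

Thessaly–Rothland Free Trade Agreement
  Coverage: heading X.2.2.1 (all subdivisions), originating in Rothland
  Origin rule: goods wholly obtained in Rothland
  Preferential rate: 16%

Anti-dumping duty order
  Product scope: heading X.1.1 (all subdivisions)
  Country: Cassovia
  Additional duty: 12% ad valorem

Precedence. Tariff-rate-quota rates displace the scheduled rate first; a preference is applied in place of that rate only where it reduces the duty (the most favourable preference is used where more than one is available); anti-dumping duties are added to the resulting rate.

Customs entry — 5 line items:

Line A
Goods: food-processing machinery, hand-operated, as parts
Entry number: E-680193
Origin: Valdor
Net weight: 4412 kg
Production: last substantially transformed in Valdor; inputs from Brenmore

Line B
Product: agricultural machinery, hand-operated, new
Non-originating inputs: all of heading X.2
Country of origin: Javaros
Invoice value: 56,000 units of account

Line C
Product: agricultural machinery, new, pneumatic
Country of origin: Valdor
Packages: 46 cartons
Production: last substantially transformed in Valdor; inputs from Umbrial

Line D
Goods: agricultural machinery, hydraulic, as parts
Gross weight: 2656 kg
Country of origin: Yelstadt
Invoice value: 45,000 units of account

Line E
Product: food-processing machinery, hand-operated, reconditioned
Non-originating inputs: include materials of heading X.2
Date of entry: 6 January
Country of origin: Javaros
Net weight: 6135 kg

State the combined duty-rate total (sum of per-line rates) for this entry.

Line A: food-processing → X.2; hand-operated → X.2.2; as parts → X.2.2.1. Scheduled 16%. Valdor agreement on X.2.2: not wholly obtained. → 16%.
Line B: agricultural → X.1; hand-operated → X.1.3; new → X.1.3.1. Scheduled 24%. Javaros agreement on X.1.2.2: X.1.3.1 not covered. → 24%.
Line C: agricultural → X.1; pneumatic → X.1.2; new → X.1.2.2. Scheduled 11%. Valdor agreement on X.2.2: X.1.2.2 not covered. → 11%.
Line D: agricultural → X.1; hydraulic → X.1.1; as parts → X.1.1.1. Scheduled 25%. quota on X.1.1.1 open → in-quota 22%. → 22%.
Line E: food-processing → X.2; hand-operated → X.2.2; reconditioned → X.2.2.2. Scheduled 2%. Javaros agreement on X.1.2.2: X.2.2.2 not covered. → 2%.
Sum: 16% + 24% + 11% + 22% + 2% = 75%.

75%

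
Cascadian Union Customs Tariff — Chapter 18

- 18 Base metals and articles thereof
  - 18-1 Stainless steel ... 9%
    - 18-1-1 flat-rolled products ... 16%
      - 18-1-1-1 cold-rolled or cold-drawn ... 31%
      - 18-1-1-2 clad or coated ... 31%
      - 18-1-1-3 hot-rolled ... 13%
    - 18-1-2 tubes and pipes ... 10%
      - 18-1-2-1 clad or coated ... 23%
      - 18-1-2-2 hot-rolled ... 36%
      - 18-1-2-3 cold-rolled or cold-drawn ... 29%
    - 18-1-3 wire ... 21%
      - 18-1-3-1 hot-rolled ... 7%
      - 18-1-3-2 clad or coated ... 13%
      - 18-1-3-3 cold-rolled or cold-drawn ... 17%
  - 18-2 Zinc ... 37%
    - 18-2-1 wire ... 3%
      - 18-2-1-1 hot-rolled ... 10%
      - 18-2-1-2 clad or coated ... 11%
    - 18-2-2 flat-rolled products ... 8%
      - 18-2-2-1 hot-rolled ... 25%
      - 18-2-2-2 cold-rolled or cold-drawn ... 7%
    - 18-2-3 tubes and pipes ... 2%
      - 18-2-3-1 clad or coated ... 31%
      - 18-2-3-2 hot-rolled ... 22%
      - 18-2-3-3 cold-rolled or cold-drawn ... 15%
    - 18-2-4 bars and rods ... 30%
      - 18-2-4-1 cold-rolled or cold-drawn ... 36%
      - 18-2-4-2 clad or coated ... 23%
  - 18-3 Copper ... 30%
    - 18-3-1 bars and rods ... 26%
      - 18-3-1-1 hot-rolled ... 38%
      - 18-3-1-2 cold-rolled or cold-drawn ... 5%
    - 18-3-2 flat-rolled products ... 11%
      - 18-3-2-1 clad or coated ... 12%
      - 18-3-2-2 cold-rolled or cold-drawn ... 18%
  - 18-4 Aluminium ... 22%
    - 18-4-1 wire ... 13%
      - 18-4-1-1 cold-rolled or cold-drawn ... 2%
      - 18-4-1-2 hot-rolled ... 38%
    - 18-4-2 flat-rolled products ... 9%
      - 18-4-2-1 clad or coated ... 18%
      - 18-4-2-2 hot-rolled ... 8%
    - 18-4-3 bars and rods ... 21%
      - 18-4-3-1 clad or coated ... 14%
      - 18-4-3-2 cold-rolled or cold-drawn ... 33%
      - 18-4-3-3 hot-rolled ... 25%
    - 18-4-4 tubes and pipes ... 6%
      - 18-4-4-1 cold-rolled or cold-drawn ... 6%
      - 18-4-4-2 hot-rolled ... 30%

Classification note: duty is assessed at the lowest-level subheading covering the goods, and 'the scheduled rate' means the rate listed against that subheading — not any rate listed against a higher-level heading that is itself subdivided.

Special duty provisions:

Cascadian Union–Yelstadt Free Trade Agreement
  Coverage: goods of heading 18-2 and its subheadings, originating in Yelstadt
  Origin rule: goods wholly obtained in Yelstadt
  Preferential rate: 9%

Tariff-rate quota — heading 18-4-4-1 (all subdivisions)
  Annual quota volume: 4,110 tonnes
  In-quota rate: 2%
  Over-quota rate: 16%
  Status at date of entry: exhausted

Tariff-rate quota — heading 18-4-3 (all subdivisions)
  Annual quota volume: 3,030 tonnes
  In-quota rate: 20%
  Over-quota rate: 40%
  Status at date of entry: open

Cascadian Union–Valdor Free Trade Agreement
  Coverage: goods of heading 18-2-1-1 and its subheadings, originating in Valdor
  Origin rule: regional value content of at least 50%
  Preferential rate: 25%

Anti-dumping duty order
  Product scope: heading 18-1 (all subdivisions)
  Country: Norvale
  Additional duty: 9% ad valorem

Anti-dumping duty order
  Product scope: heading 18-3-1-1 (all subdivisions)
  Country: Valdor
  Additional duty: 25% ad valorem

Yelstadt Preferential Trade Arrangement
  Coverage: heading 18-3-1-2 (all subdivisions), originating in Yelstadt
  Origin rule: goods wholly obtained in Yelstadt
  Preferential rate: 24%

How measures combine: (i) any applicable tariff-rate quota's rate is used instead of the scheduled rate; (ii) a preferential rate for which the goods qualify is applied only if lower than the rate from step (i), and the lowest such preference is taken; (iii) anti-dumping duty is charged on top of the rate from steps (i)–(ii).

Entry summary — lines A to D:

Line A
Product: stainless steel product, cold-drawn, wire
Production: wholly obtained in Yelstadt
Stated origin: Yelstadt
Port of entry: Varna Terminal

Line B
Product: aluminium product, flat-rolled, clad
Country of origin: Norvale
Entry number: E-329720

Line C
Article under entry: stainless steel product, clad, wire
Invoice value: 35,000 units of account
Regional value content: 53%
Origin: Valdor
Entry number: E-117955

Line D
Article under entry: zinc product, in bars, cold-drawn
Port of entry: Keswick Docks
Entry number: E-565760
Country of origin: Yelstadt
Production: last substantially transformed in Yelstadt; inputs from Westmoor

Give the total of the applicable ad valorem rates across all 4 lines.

84%

Line A: stainless steel → 18-1; wire → 18-1-3; cold-drawn → 18-1-3-3. Scheduled 17%. Yelstadt agreement on 18-2: 18-1-3-3 not covered; Yelstadt agreement on 18-3-1-2: 18-1-3-3 not covered. → 17%.
Line B: aluminium → 18-4; flat-rolled → 18-4-2; clad → 18-4-2-1. Scheduled 18%. No special measure applies. → 18%.
Line C: stainless steel → 18-1; wire → 18-1-3; clad → 18-1-3-2. Scheduled 13%. Valdor agreement on 18-2-1-1: 18-1-3-2 not covered. → 13%.
Line D: zinc → 18-2; in bars → 18-2-4; cold-drawn → 18-2-4-1. Scheduled 36%. Yelstadt agreement on 18-2: not wholly obtained; Yelstadt agreement on 18-3-1-2: 18-2-4-1 not covered. → 36%.
Sum: 17% + 18% + 13% + 36% = 84%.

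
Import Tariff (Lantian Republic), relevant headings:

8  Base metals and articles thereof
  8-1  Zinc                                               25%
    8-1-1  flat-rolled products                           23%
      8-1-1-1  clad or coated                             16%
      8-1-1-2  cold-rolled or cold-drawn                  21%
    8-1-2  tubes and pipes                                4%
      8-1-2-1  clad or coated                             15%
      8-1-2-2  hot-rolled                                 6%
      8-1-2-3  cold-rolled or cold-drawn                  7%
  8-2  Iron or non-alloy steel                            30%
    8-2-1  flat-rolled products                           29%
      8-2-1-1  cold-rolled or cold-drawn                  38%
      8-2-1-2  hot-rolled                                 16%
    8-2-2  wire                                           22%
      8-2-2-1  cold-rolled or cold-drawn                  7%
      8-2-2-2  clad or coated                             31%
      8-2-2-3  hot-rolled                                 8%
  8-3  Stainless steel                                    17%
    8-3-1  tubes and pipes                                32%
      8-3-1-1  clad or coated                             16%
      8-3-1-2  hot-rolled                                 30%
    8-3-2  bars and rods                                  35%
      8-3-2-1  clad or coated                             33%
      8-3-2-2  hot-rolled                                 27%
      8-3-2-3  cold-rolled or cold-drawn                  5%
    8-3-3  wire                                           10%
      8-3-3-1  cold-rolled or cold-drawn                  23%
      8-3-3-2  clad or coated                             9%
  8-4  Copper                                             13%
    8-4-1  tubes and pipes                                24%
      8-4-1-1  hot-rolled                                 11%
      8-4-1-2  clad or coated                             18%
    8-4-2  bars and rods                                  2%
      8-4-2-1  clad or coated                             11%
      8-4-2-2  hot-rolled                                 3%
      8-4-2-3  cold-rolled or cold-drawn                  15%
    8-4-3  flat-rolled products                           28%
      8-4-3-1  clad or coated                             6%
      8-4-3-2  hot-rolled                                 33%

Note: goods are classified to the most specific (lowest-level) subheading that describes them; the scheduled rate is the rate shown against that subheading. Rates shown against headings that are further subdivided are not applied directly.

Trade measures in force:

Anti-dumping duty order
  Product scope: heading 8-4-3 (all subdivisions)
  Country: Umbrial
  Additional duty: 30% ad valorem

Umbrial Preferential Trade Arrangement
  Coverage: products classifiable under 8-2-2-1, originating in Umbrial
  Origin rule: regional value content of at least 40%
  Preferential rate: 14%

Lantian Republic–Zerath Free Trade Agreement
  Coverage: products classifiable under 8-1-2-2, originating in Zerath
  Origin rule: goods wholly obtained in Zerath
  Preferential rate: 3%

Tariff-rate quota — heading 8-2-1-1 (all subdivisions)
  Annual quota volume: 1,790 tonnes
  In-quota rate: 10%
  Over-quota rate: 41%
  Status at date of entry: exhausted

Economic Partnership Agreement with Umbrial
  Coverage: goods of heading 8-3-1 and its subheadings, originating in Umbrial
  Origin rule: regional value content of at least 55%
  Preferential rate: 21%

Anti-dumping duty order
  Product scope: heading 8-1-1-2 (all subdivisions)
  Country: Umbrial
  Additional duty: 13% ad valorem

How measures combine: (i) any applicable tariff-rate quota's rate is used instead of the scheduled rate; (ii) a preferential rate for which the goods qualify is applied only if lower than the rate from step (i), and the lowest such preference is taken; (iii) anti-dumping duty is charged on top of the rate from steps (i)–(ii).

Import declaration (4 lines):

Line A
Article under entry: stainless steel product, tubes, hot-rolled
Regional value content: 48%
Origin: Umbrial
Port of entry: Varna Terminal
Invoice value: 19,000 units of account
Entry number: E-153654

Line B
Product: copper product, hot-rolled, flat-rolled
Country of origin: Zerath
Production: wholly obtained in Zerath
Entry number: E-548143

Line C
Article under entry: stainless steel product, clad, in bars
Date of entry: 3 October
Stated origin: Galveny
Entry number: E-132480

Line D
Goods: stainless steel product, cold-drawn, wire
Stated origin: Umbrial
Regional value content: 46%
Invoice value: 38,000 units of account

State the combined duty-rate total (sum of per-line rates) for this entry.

Line A: stainless steel → 8-3; tubes → 8-3-1; hot-rolled → 8-3-1-2. Scheduled 30%. Umbrial agreement on 8-2-2-1: 8-3-1-2 not covered; Umbrial agreement on 8-3-1: RVC < 55%. → 30%.
Line B: copper → 8-4; flat-rolled → 8-4-3; hot-rolled → 8-4-3-2. Scheduled 33%. Zerath agreement on 8-1-2-2: 8-4-3-2 not covered. → 33%.
Line C: stainless steel → 8-3; in bars → 8-3-2; clad → 8-3-2-1. Scheduled 33%. No special measure applies. → 33%.
Line D: stainless steel → 8-3; wire → 8-3-3; cold-drawn → 8-3-3-1. Scheduled 23%. Umbrial agreement on 8-2-2-1: 8-3-3-1 not covered; Umbrial agreement on 8-3-1: 8-3-3-1 not covered. → 23%.
Sum: 30% + 33% + 33% + 23% = 119%.

119%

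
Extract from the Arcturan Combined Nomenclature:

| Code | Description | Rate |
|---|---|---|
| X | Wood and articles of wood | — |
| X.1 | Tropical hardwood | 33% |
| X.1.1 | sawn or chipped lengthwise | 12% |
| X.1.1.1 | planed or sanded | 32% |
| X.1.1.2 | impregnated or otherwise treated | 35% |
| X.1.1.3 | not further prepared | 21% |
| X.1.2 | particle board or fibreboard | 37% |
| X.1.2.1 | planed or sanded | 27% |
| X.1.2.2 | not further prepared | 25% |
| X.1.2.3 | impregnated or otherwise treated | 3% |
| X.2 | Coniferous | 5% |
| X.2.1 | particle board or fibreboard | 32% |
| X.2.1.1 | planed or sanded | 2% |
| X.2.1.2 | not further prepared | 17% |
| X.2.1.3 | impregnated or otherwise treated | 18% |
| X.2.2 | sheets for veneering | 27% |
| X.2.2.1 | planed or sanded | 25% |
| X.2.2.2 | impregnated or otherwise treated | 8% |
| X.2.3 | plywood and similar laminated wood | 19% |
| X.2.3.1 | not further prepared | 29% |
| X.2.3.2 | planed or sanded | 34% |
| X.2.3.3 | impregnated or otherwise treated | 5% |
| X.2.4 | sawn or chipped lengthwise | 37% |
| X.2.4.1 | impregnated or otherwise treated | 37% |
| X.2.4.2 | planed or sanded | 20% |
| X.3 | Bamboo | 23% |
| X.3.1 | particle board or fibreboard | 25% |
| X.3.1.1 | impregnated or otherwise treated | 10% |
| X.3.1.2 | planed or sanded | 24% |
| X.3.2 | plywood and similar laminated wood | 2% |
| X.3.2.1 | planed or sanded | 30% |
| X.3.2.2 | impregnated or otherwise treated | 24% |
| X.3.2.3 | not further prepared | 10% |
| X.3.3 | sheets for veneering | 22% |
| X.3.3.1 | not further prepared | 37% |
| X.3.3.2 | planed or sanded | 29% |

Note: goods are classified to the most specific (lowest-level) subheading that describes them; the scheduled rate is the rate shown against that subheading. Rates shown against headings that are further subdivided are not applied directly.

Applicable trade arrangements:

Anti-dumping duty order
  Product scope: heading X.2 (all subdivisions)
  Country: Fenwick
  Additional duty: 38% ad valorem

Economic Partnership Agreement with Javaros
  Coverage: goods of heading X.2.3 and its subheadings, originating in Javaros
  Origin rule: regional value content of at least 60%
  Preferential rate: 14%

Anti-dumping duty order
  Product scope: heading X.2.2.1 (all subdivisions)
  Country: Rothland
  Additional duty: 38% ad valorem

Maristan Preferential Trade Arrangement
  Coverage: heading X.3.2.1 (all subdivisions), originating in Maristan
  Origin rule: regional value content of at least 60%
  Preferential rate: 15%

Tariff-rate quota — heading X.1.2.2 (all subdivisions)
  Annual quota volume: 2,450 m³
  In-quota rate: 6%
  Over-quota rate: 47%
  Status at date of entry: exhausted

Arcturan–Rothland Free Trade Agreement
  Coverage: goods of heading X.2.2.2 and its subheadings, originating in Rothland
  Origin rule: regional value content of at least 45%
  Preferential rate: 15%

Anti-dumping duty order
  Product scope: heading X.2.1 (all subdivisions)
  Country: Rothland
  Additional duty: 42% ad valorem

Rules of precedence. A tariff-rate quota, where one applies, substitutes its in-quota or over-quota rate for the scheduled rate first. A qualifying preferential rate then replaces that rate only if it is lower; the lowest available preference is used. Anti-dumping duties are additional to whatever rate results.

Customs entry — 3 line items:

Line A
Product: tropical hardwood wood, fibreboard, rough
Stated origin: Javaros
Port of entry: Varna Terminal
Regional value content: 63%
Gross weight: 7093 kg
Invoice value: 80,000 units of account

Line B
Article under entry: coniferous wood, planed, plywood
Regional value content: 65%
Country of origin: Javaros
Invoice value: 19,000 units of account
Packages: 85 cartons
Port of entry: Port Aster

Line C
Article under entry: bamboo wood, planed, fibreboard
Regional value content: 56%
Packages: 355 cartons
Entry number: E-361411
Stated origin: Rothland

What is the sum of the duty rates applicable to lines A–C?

Line A: tropical hardwood → X.1; fibreboard → X.1.2; rough → X.1.2.2. Scheduled 25%. quota on X.1.2.2 exhausted → over-quota 47%; Javaros agreement on X.2.3: X.1.2.2 not covered. → 47%.
Line B: coniferous → X.2; plywood → X.2.3; planed → X.2.3.2. Scheduled 34%. Javaros agreement on X.2.3: RVC ≥ 60% → 14% available; preferential 14%. → 14%.
Line C: bamboo → X.3; fibreboard → X.3.1; planed → X.3.1.2. Scheduled 24%. Rothland agreement on X.2.2.2: X.3.1.2 not covered. → 24%.
Sum: 47% + 14% + 24% = 85%.

85%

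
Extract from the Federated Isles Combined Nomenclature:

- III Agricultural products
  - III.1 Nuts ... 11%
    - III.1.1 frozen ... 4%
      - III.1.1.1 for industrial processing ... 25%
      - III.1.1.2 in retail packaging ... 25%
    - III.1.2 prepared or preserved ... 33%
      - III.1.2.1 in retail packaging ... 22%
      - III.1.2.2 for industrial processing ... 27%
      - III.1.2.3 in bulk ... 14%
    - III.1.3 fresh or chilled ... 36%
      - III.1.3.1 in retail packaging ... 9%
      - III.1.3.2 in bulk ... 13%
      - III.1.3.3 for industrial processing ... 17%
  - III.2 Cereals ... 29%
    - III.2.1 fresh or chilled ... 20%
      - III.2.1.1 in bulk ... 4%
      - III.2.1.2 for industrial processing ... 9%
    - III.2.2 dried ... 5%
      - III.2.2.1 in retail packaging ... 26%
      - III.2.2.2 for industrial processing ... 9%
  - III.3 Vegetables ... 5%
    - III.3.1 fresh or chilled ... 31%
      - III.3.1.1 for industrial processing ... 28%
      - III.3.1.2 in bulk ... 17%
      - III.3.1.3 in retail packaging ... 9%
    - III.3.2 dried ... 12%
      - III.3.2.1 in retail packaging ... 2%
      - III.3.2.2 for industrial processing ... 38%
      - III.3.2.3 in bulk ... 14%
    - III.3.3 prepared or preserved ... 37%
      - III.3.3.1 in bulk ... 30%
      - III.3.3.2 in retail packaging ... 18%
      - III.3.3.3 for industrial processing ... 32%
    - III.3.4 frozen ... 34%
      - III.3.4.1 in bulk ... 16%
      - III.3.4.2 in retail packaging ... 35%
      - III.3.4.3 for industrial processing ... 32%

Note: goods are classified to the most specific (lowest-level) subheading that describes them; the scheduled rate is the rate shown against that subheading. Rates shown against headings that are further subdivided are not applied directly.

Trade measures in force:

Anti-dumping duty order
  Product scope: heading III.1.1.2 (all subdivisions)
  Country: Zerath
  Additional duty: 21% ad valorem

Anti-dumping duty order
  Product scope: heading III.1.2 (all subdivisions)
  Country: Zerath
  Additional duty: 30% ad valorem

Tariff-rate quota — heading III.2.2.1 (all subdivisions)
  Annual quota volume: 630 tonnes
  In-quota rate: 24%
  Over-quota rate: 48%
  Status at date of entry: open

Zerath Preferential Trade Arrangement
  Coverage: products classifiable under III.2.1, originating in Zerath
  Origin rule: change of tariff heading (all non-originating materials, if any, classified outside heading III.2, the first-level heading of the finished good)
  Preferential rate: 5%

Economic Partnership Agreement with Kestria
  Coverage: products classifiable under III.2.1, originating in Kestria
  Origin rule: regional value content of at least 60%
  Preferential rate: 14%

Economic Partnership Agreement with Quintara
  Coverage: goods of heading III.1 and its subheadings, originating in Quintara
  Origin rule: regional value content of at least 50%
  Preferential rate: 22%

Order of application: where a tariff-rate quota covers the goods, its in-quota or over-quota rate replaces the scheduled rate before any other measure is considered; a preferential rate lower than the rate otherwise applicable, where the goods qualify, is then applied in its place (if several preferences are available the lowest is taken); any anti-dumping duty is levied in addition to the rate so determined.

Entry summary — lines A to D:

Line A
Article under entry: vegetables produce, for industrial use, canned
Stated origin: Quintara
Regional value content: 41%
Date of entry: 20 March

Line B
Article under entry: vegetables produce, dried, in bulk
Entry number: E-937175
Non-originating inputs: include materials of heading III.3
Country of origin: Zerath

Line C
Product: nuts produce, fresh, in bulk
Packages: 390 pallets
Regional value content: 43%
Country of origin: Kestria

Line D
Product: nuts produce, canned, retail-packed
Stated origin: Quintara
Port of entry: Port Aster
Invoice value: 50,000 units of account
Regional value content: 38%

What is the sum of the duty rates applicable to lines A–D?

81%

Line A: vegetables → III.3; canned → III.3.3; for industrial use → III.3.3.3. Scheduled 32%. Quintara agreement on III.1: III.3.3.3 not covered. → 32%.
Line B: vegetables → III.3; dried → III.3.2; in bulk → III.3.2.3. Scheduled 14%. Zerath agreement on III.2.1: III.3.2.3 not covered. → 14%.
Line C: nuts → III.1; fresh → III.1.3; in bulk → III.1.3.2. Scheduled 13%. Kestria agreement on III.2.1: III.1.3.2 not covered. → 13%.
Line D: nuts → III.1; canned → III.1.2; retail-packed → III.1.2.1. Scheduled 22%. Quintara agreement on III.1: RVC < 50%. → 22%.
Sum: 32% + 14% + 13% + 22% = 81%.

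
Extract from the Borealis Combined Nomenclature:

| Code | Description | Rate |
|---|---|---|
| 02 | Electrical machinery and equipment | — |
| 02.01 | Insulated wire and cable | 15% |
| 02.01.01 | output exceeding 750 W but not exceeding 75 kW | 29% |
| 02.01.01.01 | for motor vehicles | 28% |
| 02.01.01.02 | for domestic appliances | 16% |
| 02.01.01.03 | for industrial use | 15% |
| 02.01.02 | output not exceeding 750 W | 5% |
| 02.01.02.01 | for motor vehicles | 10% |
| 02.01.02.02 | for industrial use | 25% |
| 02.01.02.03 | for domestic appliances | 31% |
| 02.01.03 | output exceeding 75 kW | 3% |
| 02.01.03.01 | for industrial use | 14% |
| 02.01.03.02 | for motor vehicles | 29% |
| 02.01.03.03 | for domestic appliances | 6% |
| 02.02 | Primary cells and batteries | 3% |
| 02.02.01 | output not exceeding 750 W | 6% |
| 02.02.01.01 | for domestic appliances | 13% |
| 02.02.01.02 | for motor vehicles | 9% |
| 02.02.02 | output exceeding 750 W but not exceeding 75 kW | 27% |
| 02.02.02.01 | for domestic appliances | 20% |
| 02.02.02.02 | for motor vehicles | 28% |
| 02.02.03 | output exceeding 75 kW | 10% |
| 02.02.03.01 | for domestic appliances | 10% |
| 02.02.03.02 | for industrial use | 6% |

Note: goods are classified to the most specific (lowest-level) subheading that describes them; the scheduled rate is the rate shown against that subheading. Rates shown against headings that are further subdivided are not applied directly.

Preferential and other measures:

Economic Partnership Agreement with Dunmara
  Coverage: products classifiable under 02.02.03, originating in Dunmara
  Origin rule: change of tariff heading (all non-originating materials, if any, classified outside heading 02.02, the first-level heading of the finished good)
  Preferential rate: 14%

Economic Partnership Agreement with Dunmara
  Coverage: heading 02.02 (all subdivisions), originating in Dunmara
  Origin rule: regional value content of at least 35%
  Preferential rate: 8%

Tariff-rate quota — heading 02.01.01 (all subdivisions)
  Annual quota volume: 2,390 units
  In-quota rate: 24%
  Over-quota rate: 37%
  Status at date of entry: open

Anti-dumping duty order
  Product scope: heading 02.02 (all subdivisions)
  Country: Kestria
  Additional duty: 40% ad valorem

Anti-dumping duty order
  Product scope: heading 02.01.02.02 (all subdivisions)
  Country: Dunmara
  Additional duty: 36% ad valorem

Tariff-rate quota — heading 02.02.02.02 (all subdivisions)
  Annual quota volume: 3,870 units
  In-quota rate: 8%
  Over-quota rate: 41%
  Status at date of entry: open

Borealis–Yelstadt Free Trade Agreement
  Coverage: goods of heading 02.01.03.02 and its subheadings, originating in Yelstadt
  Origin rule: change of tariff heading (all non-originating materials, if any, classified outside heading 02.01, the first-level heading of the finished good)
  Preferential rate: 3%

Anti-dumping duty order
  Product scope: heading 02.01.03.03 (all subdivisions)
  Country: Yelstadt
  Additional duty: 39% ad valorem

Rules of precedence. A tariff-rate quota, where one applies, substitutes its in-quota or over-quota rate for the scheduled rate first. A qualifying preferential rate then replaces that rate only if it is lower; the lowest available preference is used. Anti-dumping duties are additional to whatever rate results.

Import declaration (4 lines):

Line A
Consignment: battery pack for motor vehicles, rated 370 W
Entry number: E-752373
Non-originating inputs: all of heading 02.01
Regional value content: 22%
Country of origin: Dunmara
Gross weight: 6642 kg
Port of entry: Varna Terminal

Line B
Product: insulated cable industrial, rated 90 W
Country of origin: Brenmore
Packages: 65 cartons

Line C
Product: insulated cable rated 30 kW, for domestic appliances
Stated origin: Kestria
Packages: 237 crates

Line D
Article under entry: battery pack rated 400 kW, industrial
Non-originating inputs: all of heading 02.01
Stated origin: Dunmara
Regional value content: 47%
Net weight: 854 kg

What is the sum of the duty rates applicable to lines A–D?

Line A: battery pack → 02.02; rated 370 W → 02.02.01; for motor vehicles → 02.02.01.02. Scheduled 9%. Dunmara agreement on 02.02.03: 02.02.01.02 not covered; Dunmara agreement on 02.02: RVC < 35%. → 9%.
Line B: insulated cable → 02.01; rated 90 W → 02.01.02; industrial → 02.01.02.02. Scheduled 25%. No special measure applies. → 25%.
Line C: insulated cable → 02.01; rated 30 kW → 02.01.01; for domestic appliances → 02.01.01.02. Scheduled 16%. quota on 02.01.01 open → in-quota 24%. → 24%.
Line D: battery pack → 02.02; rated 400 kW → 02.02.03; industrial → 02.02.03.02. Scheduled 6%. Dunmara agreement on 02.02.03: CTH met → 14% available; Dunmara agreement on 02.02: RVC ≥ 35% → 8% available; preference 8% not lower than 6% → no reduction. → 6%.
Sum: 9% + 25% + 24% + 6% = 64%.

64%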